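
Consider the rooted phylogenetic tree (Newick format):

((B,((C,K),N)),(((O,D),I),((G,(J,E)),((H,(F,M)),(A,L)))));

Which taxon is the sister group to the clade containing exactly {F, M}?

H

The clade containing exactly {F, M} attaches to the tree at the node subtending (H,(F,M)).
The other lineage descending from that same node — the sister group — is the single tip H.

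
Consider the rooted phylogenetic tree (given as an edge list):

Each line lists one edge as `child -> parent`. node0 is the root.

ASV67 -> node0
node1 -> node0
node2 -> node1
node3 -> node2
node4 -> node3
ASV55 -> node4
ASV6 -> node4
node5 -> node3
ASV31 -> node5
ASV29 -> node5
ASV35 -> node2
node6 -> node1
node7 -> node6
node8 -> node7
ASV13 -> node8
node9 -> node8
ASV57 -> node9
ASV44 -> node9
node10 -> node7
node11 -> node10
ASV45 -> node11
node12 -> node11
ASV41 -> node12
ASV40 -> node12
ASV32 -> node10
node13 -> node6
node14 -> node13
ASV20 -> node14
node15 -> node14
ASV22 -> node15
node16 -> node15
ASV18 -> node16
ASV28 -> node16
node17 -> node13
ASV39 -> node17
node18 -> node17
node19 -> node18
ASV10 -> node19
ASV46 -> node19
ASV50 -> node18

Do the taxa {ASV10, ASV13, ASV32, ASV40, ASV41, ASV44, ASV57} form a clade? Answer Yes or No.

No

The MRCA of the listed taxa subtends (((ASV13,(ASV57,ASV44)),((ASV45,(ASV41,ASV40)),ASV32)),((ASV20,(ASV22,(ASV18,ASV28))),(ASV39,((ASV10,ASV46),ASV50)))).
That clade also contains ASV18, ASV20, ASV22, ASV28, ASV39, ASV45, ASV46, ASV50, which are not in the proposed group, so the group is not monophyletic.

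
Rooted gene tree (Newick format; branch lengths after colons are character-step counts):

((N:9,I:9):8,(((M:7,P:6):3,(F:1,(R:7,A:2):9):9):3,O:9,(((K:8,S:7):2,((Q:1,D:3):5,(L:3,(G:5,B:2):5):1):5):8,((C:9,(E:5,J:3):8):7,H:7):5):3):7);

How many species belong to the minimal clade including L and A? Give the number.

17

The MRCA of L and A is the node subtending (((M,P),(F,(R,A))),O,(((K,S),((Q,D),(L,(G,B)))),((C,(E,J)),H))).
That clade contains 17 terminal taxa: A, B, C, D, E, F, G, H, J, K, L, M, O, P, Q, R, S.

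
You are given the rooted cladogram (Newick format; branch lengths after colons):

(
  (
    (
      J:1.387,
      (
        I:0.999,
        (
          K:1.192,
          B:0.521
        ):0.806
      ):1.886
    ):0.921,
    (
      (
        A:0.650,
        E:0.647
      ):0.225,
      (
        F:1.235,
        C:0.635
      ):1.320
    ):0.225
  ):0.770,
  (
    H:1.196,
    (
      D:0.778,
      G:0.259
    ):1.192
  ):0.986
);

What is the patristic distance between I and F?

6.586

The path runs I → … → MRCA → … → F; the MRCA is the node subtending ((J,(I,(K,B))),((A,E),(F,C))).
Branch lengths along that path: 0.999 + 1.886 + 0.921 + 0.225 + 1.320 + 1.235 = 6.586.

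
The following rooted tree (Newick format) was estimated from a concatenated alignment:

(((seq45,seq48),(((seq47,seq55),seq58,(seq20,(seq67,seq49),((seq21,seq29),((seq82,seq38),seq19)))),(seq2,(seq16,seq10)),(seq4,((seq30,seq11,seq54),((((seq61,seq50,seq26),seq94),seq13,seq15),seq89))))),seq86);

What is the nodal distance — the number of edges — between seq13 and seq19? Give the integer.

The MRCA of seq13 and seq19 is the node subtending (((seq47,seq55),seq58,(seq20,(seq67,seq49),((seq21,seq29),((seq82,seq38),seq19)))),(seq2,(seq16,seq10)),(seq4,((seq30,seq11,seq54),((((seq61,seq50,seq26),seq94),seq13,seq15),seq89)))).
From seq13 up to that node: 5 branches. From seq19 up to the same node: 5 branches. Total: 5 + 5 = 10.

10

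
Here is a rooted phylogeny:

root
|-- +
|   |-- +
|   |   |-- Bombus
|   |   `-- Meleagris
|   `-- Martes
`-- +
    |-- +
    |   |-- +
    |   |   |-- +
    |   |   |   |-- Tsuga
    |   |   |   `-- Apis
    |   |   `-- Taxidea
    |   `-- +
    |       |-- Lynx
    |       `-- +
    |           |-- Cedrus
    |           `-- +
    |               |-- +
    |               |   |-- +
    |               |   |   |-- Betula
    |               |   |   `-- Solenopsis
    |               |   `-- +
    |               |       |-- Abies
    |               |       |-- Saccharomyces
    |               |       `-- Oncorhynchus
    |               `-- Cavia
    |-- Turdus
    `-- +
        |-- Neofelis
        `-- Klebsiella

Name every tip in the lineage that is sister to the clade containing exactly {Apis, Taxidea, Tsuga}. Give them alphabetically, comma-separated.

Abies, Betula, Cavia, Cedrus, Lynx, Oncorhynchus, Saccharomyces, Solenopsis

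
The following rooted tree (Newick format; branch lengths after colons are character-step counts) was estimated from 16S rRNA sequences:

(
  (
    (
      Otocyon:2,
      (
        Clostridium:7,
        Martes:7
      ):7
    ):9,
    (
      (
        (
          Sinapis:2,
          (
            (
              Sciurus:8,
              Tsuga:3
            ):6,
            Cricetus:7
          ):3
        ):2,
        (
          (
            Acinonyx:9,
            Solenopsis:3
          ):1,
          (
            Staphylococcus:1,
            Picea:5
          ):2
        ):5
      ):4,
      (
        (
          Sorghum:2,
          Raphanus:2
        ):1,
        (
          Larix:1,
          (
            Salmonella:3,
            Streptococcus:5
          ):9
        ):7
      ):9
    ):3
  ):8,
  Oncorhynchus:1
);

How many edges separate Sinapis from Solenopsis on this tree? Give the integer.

The MRCA of Sinapis and Solenopsis is the node subtending ((Sinapis,((Sciurus,Tsuga),Cricetus)),((Acinonyx,Solenopsis),(Staphylococcus,Picea))).
From Sinapis up to that node: 2 branches. From Solenopsis up to the same node: 3 branches. Total: 2 + 3 = 5.

5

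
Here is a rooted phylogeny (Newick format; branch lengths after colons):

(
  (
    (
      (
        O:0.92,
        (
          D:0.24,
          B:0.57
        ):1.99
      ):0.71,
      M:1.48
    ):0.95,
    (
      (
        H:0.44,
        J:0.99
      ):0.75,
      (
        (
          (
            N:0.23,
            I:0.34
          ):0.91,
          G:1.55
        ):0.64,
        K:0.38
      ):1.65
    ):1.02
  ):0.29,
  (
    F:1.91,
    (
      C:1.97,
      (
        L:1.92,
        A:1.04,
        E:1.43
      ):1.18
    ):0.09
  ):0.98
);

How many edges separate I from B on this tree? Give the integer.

9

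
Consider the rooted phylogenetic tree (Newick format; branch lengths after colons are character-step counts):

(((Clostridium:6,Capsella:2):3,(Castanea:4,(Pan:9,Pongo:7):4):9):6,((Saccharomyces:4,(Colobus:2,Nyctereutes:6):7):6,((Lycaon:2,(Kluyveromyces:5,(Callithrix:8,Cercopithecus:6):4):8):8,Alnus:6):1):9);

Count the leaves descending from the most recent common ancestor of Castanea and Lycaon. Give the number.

13

The MRCA of Castanea and Lycaon is the root, so the clade is the entire tree.
That clade contains 13 terminal taxa: Alnus, Callithrix, Capsella, Castanea, Cercopithecus, Clostridium, Colobus, Kluyveromyces, Lycaon, Nyctereutes, Pan, Pongo, Saccharomyces.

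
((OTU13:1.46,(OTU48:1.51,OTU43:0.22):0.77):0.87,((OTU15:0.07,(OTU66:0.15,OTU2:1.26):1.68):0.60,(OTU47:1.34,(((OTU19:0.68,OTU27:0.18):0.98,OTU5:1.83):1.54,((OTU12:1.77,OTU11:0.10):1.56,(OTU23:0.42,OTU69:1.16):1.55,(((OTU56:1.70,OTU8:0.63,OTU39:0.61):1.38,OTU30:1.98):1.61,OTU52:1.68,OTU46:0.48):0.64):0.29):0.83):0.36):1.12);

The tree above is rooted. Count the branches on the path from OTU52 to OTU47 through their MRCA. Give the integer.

5

The MRCA of OTU52 and OTU47 is the node subtending (OTU47,(((OTU19,OTU27),OTU5),((OTU12,OTU11),(OTU23,OTU69),(((OTU56,OTU8,OTU39),OTU30),OTU52,OTU46)))).
From OTU52 up to that node: 4 branches. From OTU47 up to the same node: 1 branch. Total: 4 + 1 = 5.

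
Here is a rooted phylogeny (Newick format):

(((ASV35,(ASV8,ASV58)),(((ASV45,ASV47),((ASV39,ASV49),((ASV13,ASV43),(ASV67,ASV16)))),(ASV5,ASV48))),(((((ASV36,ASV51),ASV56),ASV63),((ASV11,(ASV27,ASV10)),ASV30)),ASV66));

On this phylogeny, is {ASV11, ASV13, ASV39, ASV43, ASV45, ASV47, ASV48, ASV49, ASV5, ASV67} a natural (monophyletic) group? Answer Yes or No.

No

The MRCA of the listed taxa is the root, so the smallest clade containing them is the whole tree.
That clade also contains ASV10, ASV16, ASV27, ASV30, ASV35, ASV36, ASV51, ASV56, ASV58, ASV63, ASV66, ASV8, which are not in the proposed group, so the group is not monophyletic.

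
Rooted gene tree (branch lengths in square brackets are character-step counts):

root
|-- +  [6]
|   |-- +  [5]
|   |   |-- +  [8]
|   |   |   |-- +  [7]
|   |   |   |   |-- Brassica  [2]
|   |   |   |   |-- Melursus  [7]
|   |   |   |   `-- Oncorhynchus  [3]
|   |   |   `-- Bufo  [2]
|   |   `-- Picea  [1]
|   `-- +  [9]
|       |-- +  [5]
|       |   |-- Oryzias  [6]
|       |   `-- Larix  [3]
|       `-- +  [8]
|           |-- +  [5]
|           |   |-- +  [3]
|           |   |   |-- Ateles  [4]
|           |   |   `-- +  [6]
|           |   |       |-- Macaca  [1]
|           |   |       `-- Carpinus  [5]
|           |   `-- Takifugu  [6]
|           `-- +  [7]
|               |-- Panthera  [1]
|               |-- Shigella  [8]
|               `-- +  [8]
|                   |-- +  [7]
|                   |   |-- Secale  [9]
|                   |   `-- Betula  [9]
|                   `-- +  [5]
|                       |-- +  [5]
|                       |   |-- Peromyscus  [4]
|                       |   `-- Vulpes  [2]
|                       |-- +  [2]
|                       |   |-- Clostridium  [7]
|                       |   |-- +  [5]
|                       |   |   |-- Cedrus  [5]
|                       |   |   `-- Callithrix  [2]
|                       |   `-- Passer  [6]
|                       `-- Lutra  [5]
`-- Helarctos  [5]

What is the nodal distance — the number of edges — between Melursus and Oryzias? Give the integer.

The MRCA of Melursus and Oryzias is the node subtending ((((Brassica,Melursus,Oncorhynchus),Bufo),Picea),((Oryzias,Larix),(((Ateles,(Macaca,Carpinus)),Takifugu),(Panthera,Shigella,((Secale,Betula),((Peromyscus,Vulpes),(Clostridium,(Cedrus,Callithrix),Passer),Lutra)))))).
From Melursus up to that node: 4 branches. From Oryzias up to the same node: 3 branches. Total: 4 + 3 = 7.

7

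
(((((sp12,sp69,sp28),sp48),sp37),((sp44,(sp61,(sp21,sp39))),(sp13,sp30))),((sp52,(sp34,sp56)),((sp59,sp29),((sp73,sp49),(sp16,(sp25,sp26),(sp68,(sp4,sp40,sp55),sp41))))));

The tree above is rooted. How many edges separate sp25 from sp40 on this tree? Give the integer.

5

The MRCA of sp25 and sp40 is the node subtending (sp16,(sp25,sp26),(sp68,(sp4,sp40,sp55),sp41)).
From sp25 up to that node: 2 branches. From sp40 up to the same node: 3 branches. Total: 2 + 3 = 5.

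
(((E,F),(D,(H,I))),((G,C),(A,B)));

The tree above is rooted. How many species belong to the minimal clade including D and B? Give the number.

The MRCA of D and B is the root, so the clade is the entire tree.
That clade contains 9 terminal taxa: A, B, C, D, E, F, G, H, I.

9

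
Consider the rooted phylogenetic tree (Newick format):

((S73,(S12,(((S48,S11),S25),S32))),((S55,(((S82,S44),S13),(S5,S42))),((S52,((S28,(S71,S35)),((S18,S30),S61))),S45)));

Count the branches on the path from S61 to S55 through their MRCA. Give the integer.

7

The MRCA of S61 and S55 is the node subtending ((S55,(((S82,S44),S13),(S5,S42))),((S52,((S28,(S71,S35)),((S18,S30),S61))),S45)).
From S61 up to that node: 5 branches. From S55 up to the same node: 2 branches. Total: 5 + 2 = 7.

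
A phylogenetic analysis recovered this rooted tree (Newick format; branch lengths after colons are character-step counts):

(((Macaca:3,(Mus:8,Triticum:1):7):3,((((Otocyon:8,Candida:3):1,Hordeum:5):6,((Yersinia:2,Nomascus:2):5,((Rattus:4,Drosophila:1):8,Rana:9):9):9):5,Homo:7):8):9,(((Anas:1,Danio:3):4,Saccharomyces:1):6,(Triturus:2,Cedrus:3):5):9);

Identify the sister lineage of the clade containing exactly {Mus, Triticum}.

Macaca

The clade containing exactly {Mus, Triticum} attaches to the tree at the node subtending (Macaca,(Mus,Triticum)).
The other lineage descending from that same node — the sister group — is the single tip Macaca.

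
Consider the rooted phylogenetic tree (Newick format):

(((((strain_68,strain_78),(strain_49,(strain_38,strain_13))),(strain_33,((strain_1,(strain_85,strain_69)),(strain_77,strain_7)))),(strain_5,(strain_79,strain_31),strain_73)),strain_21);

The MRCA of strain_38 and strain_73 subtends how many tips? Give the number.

15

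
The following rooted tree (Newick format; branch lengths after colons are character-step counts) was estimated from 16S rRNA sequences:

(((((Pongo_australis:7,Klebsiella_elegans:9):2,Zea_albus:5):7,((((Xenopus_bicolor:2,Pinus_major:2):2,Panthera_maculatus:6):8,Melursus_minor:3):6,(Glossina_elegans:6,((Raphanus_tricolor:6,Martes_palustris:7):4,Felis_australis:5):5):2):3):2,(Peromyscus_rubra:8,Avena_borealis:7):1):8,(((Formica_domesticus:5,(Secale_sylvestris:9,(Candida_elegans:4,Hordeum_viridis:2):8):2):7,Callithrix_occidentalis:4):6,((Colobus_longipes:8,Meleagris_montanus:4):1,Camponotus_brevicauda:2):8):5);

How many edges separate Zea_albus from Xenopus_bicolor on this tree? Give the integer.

The MRCA of Zea_albus and Xenopus_bicolor is the node subtending (((Pongo_australis,Klebsiella_elegans),Zea_albus),((((Xenopus_bicolor,Pinus_major),Panthera_maculatus),Melursus_minor),(Glossina_elegans,((Raphanus_tricolor,Martes_palustris),Felis_australis)))).
From Zea_albus up to that node: 2 branches. From Xenopus_bicolor up to the same node: 5 branches. Total: 2 + 5 = 7.

7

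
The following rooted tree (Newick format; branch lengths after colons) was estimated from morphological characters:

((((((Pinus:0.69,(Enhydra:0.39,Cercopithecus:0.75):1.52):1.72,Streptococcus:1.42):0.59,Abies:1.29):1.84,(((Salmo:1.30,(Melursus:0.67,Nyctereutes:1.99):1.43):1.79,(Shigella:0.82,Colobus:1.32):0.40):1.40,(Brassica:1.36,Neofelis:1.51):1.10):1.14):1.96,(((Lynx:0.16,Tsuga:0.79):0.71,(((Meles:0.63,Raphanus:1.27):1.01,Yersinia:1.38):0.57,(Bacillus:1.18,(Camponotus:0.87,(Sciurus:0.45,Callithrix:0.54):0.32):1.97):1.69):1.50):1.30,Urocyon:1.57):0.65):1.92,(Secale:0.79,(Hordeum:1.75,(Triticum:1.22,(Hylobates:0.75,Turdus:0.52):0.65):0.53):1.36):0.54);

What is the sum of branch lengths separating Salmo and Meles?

13.25

The path runs Salmo → … → MRCA → … → Meles; the MRCA is the node subtending (((((Pinus,(Enhydra,Cercopithecus)),Streptococcus),Abies),(((Salmo,(Melursus,Nyctereutes)),(Shigella,Colobus)),(Brassica,Neofelis))),(((Lynx,Tsuga),(((Meles,Raphanus),Yersinia),(Bacillus,(Camponotus,(Sciurus,Callithrix))))),Urocyon)).
Branch lengths along that path: 1.30 + 1.79 + 1.40 + 1.14 + 1.96 + 0.65 + 1.30 + 1.50 + 0.57 + 1.01 + 0.63 = 13.25.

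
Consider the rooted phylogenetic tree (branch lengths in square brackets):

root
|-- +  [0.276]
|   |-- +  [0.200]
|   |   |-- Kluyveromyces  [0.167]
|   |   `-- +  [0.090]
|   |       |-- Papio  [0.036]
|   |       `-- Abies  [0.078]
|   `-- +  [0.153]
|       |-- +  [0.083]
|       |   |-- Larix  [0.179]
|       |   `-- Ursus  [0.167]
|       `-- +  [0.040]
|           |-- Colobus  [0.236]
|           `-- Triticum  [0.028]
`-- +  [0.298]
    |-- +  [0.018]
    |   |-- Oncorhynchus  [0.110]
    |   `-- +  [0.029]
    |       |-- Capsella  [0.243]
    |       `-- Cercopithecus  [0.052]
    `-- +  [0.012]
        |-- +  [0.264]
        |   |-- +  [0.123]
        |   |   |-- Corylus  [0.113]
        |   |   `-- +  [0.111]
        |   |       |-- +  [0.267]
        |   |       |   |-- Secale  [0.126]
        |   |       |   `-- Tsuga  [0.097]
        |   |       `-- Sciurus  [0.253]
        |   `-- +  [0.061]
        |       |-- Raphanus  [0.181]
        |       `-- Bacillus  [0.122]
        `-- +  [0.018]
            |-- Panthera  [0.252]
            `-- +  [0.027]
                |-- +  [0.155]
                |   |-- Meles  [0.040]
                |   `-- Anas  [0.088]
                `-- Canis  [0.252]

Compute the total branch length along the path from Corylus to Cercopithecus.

0.611

The path runs Corylus → … → MRCA → … → Cercopithecus; the MRCA is the node subtending ((Oncorhynchus,(Capsella,Cercopithecus)),(((Corylus,((Secale,Tsuga),Sciurus)),(Raphanus,Bacillus)),(Panthera,((Meles,Anas),Canis)))).
Branch lengths along that path: 0.113 + 0.123 + 0.264 + 0.012 + 0.018 + 0.029 + 0.052 = 0.611.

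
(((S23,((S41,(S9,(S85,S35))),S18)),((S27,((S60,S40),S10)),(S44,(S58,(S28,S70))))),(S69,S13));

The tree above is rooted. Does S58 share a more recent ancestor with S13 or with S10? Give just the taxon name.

The MRCA of S58 and S10 subtends ((S27,((S60,S40),S10)),(S44,(S58,(S28,S70)))) (8 taxa).
The MRCA of S58 and S13 is the root, subtending the entire tree (16 taxa).
The first is nested inside the second, so S58 shares a more recent common ancestor with S10.

S10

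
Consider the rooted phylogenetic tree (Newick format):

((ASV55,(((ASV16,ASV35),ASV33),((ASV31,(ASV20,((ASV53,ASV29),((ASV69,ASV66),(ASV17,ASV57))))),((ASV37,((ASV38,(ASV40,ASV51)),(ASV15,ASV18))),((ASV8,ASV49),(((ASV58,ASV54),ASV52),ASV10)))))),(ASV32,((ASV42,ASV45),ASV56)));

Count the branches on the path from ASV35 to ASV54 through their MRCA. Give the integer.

10

The MRCA of ASV35 and ASV54 is the node subtending (((ASV16,ASV35),ASV33),((ASV31,(ASV20,((ASV53,ASV29),((ASV69,ASV66),(ASV17,ASV57))))),((ASV37,((ASV38,(ASV40,ASV51)),(ASV15,ASV18))),((ASV8,ASV49),(((ASV58,ASV54),ASV52),ASV10))))).
From ASV35 up to that node: 3 branches. From ASV54 up to the same node: 7 branches. Total: 3 + 7 = 10.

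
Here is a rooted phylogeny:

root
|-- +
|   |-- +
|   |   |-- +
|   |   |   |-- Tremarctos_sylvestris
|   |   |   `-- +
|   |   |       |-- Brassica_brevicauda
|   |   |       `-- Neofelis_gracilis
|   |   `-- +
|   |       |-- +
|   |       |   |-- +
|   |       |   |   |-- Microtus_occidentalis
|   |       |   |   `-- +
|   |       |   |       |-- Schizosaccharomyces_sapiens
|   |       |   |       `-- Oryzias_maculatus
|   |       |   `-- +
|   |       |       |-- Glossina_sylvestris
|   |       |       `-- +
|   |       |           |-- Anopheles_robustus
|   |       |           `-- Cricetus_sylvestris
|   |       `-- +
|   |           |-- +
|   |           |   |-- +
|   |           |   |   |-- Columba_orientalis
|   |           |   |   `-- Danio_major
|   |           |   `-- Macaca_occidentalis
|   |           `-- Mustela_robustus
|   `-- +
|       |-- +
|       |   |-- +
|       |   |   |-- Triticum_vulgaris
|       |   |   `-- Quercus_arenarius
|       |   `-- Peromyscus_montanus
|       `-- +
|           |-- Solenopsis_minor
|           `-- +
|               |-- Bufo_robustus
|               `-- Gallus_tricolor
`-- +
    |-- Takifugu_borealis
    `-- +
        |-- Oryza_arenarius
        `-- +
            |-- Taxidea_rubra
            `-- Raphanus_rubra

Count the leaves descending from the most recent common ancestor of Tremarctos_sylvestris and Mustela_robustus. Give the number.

The MRCA of Tremarctos_sylvestris and Mustela_robustus is the node subtending ((Tremarctos_sylvestris,(Brassica_brevicauda,Neofelis_gracilis)),(((Microtus_occidentalis,(Schizosaccharomyces_sapiens,Oryzias_maculatus)),(Glossina_sylvestris,(Anopheles_robustus,Cricetus_sylvestris))),(((Columba_orientalis,Danio_major),Macaca_occidentalis),Mustela_robustus))).
That clade contains 13 terminal taxa: Anopheles_robustus, Brassica_brevicauda, Columba_orientalis, Cricetus_sylvestris, Danio_major, Glossina_sylvestris, Macaca_occidentalis, Microtus_occidentalis, Mustela_robustus, Neofelis_gracilis, Oryzias_maculatus, Schizosaccharomyces_sapiens, Tremarctos_sylvestris.

13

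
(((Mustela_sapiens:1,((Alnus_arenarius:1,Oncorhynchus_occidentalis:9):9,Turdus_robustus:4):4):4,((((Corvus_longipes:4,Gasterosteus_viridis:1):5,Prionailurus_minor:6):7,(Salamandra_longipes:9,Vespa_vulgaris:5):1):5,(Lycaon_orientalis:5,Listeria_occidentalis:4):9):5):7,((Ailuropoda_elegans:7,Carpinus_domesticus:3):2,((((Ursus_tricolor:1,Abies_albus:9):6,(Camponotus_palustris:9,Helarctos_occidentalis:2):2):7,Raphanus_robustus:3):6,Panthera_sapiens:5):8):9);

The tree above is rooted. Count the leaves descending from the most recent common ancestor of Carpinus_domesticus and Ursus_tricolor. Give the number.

8

The MRCA of Carpinus_domesticus and Ursus_tricolor is the node subtending ((Ailuropoda_elegans,Carpinus_domesticus),((((Ursus_tricolor,Abies_albus),(Camponotus_palustris,Helarctos_occidentalis)),Raphanus_robustus),Panthera_sapiens)).
That clade contains 8 terminal taxa: Abies_albus, Ailuropoda_elegans, Camponotus_palustris, Carpinus_domesticus, Helarctos_occidentalis, Panthera_sapiens, Raphanus_robustus, Ursus_tricolor.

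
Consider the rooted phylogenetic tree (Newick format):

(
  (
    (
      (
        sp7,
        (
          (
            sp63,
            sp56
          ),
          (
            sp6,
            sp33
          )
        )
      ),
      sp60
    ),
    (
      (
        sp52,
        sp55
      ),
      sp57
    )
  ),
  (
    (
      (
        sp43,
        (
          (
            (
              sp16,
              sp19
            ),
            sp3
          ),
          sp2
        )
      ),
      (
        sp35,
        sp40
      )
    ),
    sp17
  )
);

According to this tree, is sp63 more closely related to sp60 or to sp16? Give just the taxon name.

The MRCA of sp63 and sp60 subtends ((sp7,((sp63,sp56),(sp6,sp33))),sp60) (6 taxa).
The MRCA of sp63 and sp16 is the root, subtending the entire tree (17 taxa).
The first is nested inside the second, so sp63 shares a more recent common ancestor with sp60.

sp60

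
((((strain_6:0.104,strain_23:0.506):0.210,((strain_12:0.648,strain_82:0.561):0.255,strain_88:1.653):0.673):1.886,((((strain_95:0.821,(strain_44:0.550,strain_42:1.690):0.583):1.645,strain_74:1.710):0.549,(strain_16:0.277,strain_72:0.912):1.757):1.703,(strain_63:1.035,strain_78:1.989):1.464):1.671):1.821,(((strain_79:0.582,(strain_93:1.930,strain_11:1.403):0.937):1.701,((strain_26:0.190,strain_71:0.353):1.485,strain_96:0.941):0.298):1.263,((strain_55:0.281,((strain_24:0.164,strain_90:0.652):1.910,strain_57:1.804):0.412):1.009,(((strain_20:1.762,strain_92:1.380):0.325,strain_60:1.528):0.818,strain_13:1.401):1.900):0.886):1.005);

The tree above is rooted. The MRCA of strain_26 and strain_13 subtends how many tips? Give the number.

14

The MRCA of strain_26 and strain_13 is the node subtending (((strain_79,(strain_93,strain_11)),((strain_26,strain_71),strain_96)),((strain_55,((strain_24,strain_90),strain_57)),(((strain_20,strain_92),strain_60),strain_13))).
That clade contains 14 terminal taxa: strain_11, strain_13, strain_20, strain_24, strain_26, strain_55, strain_57, strain_60, strain_71, strain_79, strain_90, strain_92, strain_93, strain_96.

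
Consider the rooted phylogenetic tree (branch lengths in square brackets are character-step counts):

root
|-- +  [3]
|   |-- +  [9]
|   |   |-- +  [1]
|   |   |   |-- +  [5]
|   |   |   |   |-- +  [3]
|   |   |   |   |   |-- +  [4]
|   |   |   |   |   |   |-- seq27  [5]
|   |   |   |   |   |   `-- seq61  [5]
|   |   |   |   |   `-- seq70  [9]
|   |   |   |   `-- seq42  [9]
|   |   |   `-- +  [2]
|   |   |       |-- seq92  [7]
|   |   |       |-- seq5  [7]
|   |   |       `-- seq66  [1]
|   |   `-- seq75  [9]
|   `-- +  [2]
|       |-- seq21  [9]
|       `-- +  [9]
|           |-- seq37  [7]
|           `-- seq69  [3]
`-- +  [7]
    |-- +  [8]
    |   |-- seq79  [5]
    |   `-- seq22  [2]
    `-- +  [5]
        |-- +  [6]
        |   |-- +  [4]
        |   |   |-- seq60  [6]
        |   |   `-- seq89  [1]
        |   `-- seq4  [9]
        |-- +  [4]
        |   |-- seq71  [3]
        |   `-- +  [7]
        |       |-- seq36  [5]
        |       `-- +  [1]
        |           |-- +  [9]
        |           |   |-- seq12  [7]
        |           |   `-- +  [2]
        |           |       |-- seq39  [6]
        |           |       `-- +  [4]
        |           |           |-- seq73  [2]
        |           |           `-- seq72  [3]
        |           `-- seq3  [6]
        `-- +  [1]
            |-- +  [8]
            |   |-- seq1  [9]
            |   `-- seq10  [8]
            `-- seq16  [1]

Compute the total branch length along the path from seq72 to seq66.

58

The path runs seq72 → … → MRCA → … → seq66; the MRCA is the root of the tree.
Branch lengths along that path: 3 + 4 + 2 + 9 + 1 + 7 + 4 + 5 + 7 + 3 + 9 + 1 + 2 + 1 = 58.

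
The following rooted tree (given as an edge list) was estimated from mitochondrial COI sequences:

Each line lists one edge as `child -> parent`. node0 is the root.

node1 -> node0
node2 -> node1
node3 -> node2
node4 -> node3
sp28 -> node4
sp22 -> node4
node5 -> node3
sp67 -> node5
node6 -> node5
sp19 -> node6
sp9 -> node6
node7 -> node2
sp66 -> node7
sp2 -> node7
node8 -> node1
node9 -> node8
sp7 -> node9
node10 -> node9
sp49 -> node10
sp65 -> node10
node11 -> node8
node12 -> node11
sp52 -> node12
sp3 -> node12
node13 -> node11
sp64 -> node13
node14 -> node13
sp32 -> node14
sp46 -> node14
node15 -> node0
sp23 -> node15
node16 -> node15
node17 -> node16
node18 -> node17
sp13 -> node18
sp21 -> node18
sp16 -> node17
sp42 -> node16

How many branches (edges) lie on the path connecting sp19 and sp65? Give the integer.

9

The MRCA of sp19 and sp65 is the node subtending ((((sp28,sp22),(sp67,(sp19,sp9))),(sp66,sp2)),((sp7,(sp49,sp65)),((sp52,sp3),(sp64,(sp32,sp46))))).
From sp19 up to that node: 5 branches. From sp65 up to the same node: 4 branches. Total: 5 + 4 = 9.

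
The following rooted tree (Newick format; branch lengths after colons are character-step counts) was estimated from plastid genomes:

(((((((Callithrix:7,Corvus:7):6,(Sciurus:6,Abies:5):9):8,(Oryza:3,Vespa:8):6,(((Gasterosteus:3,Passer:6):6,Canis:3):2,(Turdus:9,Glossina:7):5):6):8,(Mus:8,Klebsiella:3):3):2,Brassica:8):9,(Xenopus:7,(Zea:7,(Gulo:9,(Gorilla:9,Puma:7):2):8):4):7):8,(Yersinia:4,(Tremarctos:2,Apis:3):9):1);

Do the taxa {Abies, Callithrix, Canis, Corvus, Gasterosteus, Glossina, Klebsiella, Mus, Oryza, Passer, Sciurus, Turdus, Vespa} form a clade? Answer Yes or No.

Yes

The most recent common ancestor of these taxa subtends ((((Callithrix,Corvus),(Sciurus,Abies)),(Oryza,Vespa),(((Gasterosteus,Passer),Canis),(Turdus,Glossina))),(Mus,Klebsiella)).
That clade has exactly 13 tips — every listed taxon and nothing else — so the group is monophyletic.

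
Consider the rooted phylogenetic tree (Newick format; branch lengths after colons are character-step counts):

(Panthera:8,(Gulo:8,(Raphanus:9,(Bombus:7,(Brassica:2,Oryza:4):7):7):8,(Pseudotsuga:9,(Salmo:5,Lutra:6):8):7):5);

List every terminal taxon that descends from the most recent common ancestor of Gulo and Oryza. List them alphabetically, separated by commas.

Tracing Gulo: it sits inside (Gulo,(Raphanus,(Bombus,(Brassica,Oryza))),(Pseudotsuga,(Salmo,Lutra))).
Tracing Oryza: it sits inside (Brassica,Oryza).
The smallest clade enclosing both is (Gulo,(Raphanus,(Bombus,(Brassica,Oryza))),(Pseudotsuga,(Salmo,Lutra))); the answer is its 8 terminal taxa in alphabetical order.

Bombus, Brassica, Gulo, Lutra, Oryza, Pseudotsuga, Raphanus, Salmo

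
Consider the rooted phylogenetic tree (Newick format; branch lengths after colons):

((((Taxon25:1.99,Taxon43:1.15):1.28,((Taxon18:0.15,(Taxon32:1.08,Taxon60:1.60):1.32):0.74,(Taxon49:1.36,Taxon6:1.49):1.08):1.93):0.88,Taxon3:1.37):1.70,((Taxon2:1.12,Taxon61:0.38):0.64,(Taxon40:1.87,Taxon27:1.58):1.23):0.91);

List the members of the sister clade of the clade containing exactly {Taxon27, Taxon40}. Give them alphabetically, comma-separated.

The clade containing exactly {Taxon27, Taxon40} attaches to the tree at the node subtending ((Taxon2,Taxon61),(Taxon40,Taxon27)).
The other lineage descending from that same node — the sister group — is (Taxon2,Taxon61); its 2 tips in alphabetical order are the answer.

Taxon2, Taxon61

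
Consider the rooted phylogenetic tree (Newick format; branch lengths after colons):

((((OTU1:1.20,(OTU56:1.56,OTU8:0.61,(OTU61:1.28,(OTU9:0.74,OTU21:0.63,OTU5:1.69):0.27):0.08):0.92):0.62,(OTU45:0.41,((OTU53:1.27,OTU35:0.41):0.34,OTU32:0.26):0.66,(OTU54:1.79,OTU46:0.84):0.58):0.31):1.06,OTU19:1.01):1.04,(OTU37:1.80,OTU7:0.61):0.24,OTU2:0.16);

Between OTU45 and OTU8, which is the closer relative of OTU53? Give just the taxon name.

OTU45

The MRCA of OTU53 and OTU45 subtends (OTU45,((OTU53,OTU35),OTU32),(OTU54,OTU46)) (6 taxa).
The MRCA of OTU53 and OTU8 subtends ((OTU1,(OTU56,OTU8,(OTU61,(OTU9,OTU21,OTU5)))),(OTU45,((OTU53,OTU35),OTU32),(OTU54,OTU46))) (13 taxa).
The first is nested inside the second, so OTU53 shares a more recent common ancestor with OTU45.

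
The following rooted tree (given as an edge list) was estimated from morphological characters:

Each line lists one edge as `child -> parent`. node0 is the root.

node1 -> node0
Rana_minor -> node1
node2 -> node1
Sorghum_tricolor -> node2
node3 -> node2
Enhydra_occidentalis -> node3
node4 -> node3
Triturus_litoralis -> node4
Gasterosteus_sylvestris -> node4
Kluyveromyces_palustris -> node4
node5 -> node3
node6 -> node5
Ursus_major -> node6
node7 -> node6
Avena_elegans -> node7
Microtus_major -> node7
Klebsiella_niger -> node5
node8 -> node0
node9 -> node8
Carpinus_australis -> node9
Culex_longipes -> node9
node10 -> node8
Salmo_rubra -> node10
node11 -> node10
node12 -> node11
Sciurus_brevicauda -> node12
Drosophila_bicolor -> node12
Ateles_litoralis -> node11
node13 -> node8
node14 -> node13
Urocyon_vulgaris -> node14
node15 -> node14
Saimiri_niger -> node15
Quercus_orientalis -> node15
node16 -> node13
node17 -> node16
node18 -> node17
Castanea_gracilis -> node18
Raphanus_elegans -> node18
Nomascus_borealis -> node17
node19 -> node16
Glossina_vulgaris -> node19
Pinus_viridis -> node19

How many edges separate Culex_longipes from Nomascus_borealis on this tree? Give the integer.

6

The MRCA of Culex_longipes and Nomascus_borealis is the node subtending ((Carpinus_australis,Culex_longipes),(Salmo_rubra,((Sciurus_brevicauda,Drosophila_bicolor),Ateles_litoralis)),((Urocyon_vulgaris,(Saimiri_niger,Quercus_orientalis)),(((Castanea_gracilis,Raphanus_elegans),Nomascus_borealis),(Glossina_vulgaris,Pinus_viridis)))).
From Culex_longipes up to that node: 2 branches. From Nomascus_borealis up to the same node: 4 branches. Total: 2 + 4 = 6.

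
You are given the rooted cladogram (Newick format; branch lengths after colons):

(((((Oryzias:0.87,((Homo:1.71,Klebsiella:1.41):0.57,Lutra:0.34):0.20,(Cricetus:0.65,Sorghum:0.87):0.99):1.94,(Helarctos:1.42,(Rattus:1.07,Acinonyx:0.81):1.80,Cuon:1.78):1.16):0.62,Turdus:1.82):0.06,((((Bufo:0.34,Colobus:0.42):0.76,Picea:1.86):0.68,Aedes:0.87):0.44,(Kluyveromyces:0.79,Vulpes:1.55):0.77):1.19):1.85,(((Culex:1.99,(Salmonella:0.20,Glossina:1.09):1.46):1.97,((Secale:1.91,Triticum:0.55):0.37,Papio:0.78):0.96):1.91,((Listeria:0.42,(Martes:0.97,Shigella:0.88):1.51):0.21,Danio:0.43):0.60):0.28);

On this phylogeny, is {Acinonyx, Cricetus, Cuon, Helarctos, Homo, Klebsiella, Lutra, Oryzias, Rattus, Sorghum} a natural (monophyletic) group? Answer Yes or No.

Yes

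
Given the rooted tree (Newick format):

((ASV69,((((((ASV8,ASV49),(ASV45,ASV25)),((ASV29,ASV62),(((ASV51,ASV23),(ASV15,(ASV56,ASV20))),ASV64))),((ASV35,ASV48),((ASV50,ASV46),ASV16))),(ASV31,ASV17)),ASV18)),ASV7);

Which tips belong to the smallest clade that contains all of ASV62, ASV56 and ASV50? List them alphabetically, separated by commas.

ASV15, ASV16, ASV20, ASV23, ASV25, ASV29, ASV35, ASV45, ASV46, ASV48, ASV49, ASV50, ASV51, ASV56, ASV62, ASV64, ASV8

Tracing ASV62: it sits inside (ASV29,ASV62).
Tracing ASV56: it sits inside (ASV56,ASV20).
Tracing ASV50: it sits inside (ASV50,ASV46).
The smallest clade enclosing all 3 is ((((ASV8,ASV49),(ASV45,ASV25)),((ASV29,ASV62),(((ASV51,ASV23),(ASV15,(ASV56,ASV20))),ASV64))),((ASV35,ASV48),((ASV50,ASV46),ASV16))); the answer is its 17 terminal taxa in alphabetical order.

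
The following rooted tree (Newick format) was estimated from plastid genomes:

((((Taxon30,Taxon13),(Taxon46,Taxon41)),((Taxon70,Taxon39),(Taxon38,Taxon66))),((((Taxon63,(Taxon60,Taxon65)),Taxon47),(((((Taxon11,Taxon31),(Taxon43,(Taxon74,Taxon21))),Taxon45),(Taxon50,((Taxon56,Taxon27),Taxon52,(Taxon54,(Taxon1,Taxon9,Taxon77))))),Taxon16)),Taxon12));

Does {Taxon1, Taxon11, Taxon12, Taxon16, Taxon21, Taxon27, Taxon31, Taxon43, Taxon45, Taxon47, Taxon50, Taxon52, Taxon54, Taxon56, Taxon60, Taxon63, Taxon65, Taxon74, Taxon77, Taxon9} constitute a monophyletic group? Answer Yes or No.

Yes

The most recent common ancestor of these taxa subtends ((((Taxon63,(Taxon60,Taxon65)),Taxon47),(((((Taxon11,Taxon31),(Taxon43,(Taxon74,Taxon21))),Taxon45),(Taxon50,((Taxon56,Taxon27),Taxon52,(Taxon54,(Taxon1,Taxon9,Taxon77))))),Taxon16)),Taxon12).
That clade has exactly 20 tips — every listed taxon and nothing else — so the group is monophyletic.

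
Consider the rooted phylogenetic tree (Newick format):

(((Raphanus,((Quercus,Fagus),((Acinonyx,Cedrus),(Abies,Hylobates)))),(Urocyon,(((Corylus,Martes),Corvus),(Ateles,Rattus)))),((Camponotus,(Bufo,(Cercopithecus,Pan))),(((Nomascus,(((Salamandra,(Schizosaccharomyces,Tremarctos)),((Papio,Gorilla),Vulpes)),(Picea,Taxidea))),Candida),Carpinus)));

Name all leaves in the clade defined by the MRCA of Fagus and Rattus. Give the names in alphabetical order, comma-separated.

Abies, Acinonyx, Ateles, Cedrus, Corvus, Corylus, Fagus, Hylobates, Martes, Quercus, Raphanus, Rattus, Urocyon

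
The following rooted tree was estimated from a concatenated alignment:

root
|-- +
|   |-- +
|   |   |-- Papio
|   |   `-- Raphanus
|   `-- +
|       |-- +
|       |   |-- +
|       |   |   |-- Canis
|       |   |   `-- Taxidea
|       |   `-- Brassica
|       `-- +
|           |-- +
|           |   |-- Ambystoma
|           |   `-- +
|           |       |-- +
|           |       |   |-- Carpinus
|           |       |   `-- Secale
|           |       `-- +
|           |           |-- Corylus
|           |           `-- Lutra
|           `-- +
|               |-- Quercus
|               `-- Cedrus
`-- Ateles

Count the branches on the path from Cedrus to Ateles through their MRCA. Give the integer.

The MRCA of Cedrus and Ateles is the root of the tree.
From Cedrus up to that node: 5 branches. From Ateles up to the same node: 1 branch. Total: 5 + 1 = 6.

6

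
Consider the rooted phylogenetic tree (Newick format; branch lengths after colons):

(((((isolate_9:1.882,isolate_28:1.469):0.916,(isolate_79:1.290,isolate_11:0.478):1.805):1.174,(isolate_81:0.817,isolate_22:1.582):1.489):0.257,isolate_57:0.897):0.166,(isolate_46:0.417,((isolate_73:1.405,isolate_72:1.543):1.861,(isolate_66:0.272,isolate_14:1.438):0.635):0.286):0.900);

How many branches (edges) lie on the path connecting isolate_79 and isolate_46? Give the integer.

7

The MRCA of isolate_79 and isolate_46 is the root of the tree.
From isolate_79 up to that node: 5 branches. From isolate_46 up to the same node: 2 branches. Total: 5 + 2 = 7.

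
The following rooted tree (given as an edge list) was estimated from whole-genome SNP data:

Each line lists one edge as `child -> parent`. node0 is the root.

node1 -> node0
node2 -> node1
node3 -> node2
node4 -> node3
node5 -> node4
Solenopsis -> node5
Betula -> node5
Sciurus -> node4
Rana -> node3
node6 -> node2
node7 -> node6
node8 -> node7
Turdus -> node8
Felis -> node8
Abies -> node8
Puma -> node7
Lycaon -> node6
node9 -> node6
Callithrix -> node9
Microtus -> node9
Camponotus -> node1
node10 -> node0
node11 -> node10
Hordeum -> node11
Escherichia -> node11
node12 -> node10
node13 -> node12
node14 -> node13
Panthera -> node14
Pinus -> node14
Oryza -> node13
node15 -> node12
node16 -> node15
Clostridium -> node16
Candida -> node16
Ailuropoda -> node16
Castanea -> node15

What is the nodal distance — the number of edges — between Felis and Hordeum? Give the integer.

The MRCA of Felis and Hordeum is the root of the tree.
From Felis up to that node: 6 branches. From Hordeum up to the same node: 3 branches. Total: 6 + 3 = 9.

9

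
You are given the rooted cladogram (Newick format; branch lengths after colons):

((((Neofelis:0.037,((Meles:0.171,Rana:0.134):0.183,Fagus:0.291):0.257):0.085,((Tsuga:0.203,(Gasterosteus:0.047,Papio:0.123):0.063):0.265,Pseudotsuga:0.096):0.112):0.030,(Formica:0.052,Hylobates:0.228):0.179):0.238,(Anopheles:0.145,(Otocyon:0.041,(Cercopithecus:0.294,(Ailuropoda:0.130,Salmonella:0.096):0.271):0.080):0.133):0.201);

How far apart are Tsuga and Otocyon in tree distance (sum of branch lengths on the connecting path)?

The path runs Tsuga → … → MRCA → … → Otocyon; the MRCA is the root of the tree.
Branch lengths along that path: 0.203 + 0.265 + 0.112 + 0.030 + 0.238 + 0.201 + 0.133 + 0.041 = 1.223.

1.223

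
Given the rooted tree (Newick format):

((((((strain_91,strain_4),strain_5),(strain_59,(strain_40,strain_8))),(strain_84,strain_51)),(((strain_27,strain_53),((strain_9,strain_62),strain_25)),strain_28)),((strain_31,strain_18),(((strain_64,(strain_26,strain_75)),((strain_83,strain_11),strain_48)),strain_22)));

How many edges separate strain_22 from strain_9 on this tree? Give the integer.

9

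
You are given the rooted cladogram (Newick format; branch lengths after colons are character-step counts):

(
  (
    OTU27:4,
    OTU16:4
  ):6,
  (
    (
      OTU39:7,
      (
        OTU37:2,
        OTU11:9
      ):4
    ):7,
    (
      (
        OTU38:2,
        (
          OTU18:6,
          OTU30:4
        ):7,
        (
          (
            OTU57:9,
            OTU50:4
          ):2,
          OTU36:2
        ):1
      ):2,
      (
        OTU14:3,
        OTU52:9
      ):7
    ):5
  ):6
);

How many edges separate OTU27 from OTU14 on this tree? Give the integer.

6

The MRCA of OTU27 and OTU14 is the root of the tree.
From OTU27 up to that node: 2 branches. From OTU14 up to the same node: 4 branches. Total: 2 + 4 = 6.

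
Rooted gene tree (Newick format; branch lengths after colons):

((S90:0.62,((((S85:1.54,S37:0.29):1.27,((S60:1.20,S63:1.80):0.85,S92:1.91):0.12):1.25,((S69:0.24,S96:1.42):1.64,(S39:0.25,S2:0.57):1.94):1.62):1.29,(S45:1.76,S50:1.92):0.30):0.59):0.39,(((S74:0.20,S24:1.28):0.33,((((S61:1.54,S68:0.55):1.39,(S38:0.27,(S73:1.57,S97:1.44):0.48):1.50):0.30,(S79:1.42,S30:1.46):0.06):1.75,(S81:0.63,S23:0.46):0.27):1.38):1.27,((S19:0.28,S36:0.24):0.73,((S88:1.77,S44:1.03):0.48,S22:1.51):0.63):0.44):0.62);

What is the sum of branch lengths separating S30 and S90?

The path runs S30 → … → MRCA → … → S90; the MRCA is the root of the tree.
Branch lengths along that path: 1.46 + 0.06 + 1.75 + 1.38 + 1.27 + 0.62 + 0.39 + 0.62 = 7.55.

7.55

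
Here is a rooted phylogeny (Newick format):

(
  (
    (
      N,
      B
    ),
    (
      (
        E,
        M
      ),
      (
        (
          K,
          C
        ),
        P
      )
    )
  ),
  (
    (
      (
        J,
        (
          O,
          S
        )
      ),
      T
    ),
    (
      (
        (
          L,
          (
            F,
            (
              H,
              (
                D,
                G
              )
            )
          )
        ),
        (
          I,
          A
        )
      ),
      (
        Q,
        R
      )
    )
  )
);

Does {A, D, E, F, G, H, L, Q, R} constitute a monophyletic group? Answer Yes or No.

The MRCA of the listed taxa is the root, so the smallest clade containing them is the whole tree.
That clade also contains B, C, I, J, K, M, N, O, P, S, T, which are not in the proposed group, so the group is not monophyletic.

No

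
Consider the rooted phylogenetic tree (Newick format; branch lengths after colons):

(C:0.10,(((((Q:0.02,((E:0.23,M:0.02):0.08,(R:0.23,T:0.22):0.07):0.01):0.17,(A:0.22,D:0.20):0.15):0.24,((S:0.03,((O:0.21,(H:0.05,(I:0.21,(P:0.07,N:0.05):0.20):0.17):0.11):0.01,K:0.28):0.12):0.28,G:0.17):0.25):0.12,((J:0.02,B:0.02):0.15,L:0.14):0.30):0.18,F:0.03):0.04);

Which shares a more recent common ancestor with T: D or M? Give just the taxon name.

M

The MRCA of T and M subtends ((E,M),(R,T)) (4 taxa).
The MRCA of T and D subtends ((Q,((E,M),(R,T))),(A,D)) (7 taxa).
The first is nested inside the second, so T shares a more recent common ancestor with M.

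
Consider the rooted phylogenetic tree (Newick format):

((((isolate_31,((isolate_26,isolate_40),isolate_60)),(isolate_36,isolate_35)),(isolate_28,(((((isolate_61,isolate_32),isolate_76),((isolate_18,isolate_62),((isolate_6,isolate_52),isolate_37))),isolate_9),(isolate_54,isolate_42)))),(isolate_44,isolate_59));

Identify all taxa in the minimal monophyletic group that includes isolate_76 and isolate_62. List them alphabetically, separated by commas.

isolate_18, isolate_32, isolate_37, isolate_52, isolate_6, isolate_61, isolate_62, isolate_76

Tracing isolate_76: it sits inside ((isolate_61,isolate_32),isolate_76).
Tracing isolate_62: it sits inside (isolate_18,isolate_62).
The smallest clade enclosing both is (((isolate_61,isolate_32),isolate_76),((isolate_18,isolate_62),((isolate_6,isolate_52),isolate_37))); the answer is its 8 terminal taxa in alphabetical order.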